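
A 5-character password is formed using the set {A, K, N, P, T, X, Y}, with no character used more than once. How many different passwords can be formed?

This is a permutation of 5 out of 7: P(7,5) = 7!/2!.
7 × 6 × 5 × 4 × 3 = 2520.

2520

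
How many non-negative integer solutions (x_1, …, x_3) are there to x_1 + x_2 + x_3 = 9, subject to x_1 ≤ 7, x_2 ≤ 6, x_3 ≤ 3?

25

Without the upper bounds there are C(11,2) = 55 ways to split 9 among 3 variables.
Subtract solutions that violate a single cap (substitute x_i' = x_i − (cap_i+1)): x_1 ≥ 8 gives C(3,2) = 3; x_2 ≥ 7 gives C(4,2) = 6; x_3 ≥ 4 gives C(7,2) = 21. Together 30.
No two caps can be exceeded simultaneously, so the pair terms are all 0.
By inclusion–exclusion the count is 55 − 30 + 0 = 25.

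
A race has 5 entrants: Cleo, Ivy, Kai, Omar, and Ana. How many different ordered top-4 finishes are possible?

120

There are 5 choices for 1st place, 4 for 2nd, and so on down to 2 for position 4.
That gives 5 × 4 × 3 × 2 = 120.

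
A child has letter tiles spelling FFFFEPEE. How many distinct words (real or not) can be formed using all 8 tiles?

Letter multiplicities in FFFFEPEE: E×3, F×4, P×1.
So there are 8! / (4!·3!) = 280 distinguishable arrangements.

280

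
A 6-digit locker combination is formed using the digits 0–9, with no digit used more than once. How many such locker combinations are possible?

This is a permutation of 6 out of 10: P(10,6) = 10!/4!.
That product is 10 × 9 × 8 × 7 × 6 × 5 = 151200.

151200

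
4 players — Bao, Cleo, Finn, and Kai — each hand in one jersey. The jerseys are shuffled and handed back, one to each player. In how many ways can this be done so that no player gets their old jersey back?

Let Aᵢ be the assignments in which player i gets their old jersey. We want the size of the complement of A₁∪…∪A_4.
By inclusion–exclusion this is Σ_{j=0}^{4} (−1)^j C(4,j)·(4−j)!.
Computing: 24 − 24 + 12 − 4 + 1 = 9.

9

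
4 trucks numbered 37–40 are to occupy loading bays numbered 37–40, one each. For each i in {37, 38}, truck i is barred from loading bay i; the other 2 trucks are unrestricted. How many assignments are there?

14

Let Aᵢ (for i ∈ {37, 38}) be the placements that put truck i in its forbidden loading bay. Any j of these fix j positions, leaving (4−j)! ways to fill the rest, and there are C(2,j) ways to pick which j.
By inclusion–exclusion, the number of valid placements is Σ_{j=0}^{2} (−1)^j C(2,j)·(4−j)!.
Computing: 24 − 12 + 2 = 14.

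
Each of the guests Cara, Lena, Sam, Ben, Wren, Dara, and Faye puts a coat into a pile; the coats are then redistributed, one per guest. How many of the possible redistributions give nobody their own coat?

1854

Count assignments avoiding every fixed point. For any j of the 7 guests fixed to their own coat, the other 7−j can be arranged in (7−j)! ways.
By inclusion–exclusion this is Σ_{j=0}^{7} (−1)^j C(7,j)·(7−j)!.
Computing: 5040 − 5040 + 2520 − 840 + 210 − 42 + 7 − 1 = 1854.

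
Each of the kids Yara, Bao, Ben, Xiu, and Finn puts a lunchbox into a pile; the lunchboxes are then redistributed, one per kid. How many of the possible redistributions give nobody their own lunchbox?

Count assignments avoiding every fixed point. For any j of the 5 kids fixed to their own lunchbox, the other 5−j can be arranged in (5−j)! ways.
By inclusion–exclusion this is Σ_{j=0}^{5} (−1)^j C(5,j)·(5−j)!.
Computing: 120 − 120 + 60 − 20 + 5 − 1 = 44.

44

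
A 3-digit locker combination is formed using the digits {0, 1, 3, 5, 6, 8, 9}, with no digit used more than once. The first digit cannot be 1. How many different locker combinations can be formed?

The first digit has 7−1 = 6 choices (anything except 1).
The remaining 2 digits are filled from the other 6 symbols without repetition: 6 × 5 = 30.
Total: 6 × 30 = 180.

180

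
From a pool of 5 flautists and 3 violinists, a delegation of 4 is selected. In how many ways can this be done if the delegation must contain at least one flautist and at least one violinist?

65

With no constraint there are C(8,4) = 70 possible selections.
Subtract selections that omit an entire group: no flautists → C(3,4) = 0; no violinists → C(5,4) = 5.
Both groups omitted at once is impossible, so 70 − 5 = 65.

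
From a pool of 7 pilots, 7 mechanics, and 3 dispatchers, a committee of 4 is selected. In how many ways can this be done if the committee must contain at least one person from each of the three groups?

1029

Unrestricted: C(17,4) = 2380 ways to pick any 4 of the 17.
Subtract selections that omit an entire group: no pilots → C(10,4) = 210; no mechanics → C(10,4) = 210; no dispatchers → C(14,4) = 1001.
Add back selections omitting two groups (i.e. drawn from a single group): C(7,4) + C(7,4) + C(3,4) = 70.
By inclusion–exclusion: 2380 − 1421 + 70 = 1029.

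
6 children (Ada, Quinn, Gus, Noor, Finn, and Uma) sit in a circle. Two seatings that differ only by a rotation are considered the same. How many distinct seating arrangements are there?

Around a circle, 6 distinct people have 6!/6 = (5)! = 120 rotationally distinct seatings.

120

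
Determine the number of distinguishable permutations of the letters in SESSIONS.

1680

The 8 letters of SESSIONS have repeats: S appearing 4 times.
The number of distinct arrangements is 8!/(4!) = 40320/24 = 1680.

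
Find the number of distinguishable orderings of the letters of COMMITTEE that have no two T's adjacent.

35280

There are 9!/(2!·2!·2!) = 45360 arrangements of COMMITTEE in total.
Arrangements with the T's together: treat TT as one letter, giving (8)!/(2!·2!) = 10080.
Subtracting, 45360 − 10080 = 35280 arrangements keep the T's apart.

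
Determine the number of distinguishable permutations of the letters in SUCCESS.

Letter multiplicities in SUCCESS: C×2, E×1, S×3, U×1.
So there are 7! / (3!·2!) = 420 distinguishable arrangements.

420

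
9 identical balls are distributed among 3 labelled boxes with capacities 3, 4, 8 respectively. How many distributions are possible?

Ignoring the caps, the number of non-negative solutions to x_1+…+x_3 = 9 is C(11,2) = 55.
Subtract solutions that violate a single cap (substitute x_i' = x_i − (cap_i+1)): x_1 ≥ 4 gives C(7,2) = 21; x_2 ≥ 5 gives C(6,2) = 15; x_3 ≥ 9 gives C(2,2) = 1. Together 37.
Add back pairs where two caps are both exceeded: 1 + 0 + 0 = 1.
By inclusion–exclusion the count is 55 − 37 + 1 = 19.

19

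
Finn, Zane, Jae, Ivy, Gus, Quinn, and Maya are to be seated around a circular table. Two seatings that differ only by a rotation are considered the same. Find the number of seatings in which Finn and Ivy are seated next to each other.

Glue Finn and Ivy into a block (2 internal orders). Seating 6 units around a circle gives (5)! arrangements.
So 2 × (5)! = 2 × 120 = 240.

240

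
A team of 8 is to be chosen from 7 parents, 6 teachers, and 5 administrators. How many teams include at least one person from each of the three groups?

With no constraint there are C(18,8) = 43758 possible selections.
Subtract selections that omit an entire group: no parents → C(11,8) = 165; no teachers → C(12,8) = 495; no administrators → C(13,8) = 1287.
Add back selections omitting two groups (i.e. drawn from a single group): C(7,8) + C(6,8) + C(5,8) = 0.
By inclusion–exclusion: 43758 − 1947 + 0 = 41811.

41811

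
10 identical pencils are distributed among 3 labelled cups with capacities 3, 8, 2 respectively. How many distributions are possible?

Ignoring the caps, the number of non-negative solutions to x_1+…+x_3 = 10 is C(12,2) = 66.
Subtract solutions that violate a single cap (substitute x_i' = x_i − (cap_i+1)): x_1 ≥ 4 gives C(8,2) = 28; x_2 ≥ 9 gives C(3,2) = 3; x_3 ≥ 3 gives C(9,2) = 36. Together 67.
Add back pairs where two caps are both exceeded: 0 + 10 + 0 = 10.
By inclusion–exclusion the count is 66 − 67 + 10 = 9.

9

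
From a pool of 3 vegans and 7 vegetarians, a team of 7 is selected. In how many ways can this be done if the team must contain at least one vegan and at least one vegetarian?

119

With no constraint there are C(10,7) = 120 possible selections.
Selections missing a whole group: no vegans → C(7,7) = 1; no vegetarians → C(3,7) = 0.
Both groups omitted at once is impossible, so 120 − 1 = 119.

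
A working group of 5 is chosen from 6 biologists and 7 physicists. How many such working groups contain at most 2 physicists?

531

Split by how many physicists are chosen (0 through 2).
Sum: C(7,0)·C(6,5) + C(7,1)·C(6,4) + C(7,2)·C(6,3) = 6 + 105 + 420 = 531.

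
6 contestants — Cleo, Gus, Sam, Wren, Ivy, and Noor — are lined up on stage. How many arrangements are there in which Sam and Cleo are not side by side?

Of the 6! = 720 arrangements, those with Sam and Cleo adjacent number 2 × 5! = 240 (treat the pair as a block with 2 internal orders).
Complementary counting: 720 − 240 = 480.

480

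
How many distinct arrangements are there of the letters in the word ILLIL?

10

Letter multiplicities in ILLIL: I×2, L×3.
So there are 5! / (3!·2!) = 10 distinguishable arrangements.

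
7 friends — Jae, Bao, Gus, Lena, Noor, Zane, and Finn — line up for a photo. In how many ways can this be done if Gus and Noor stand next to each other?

1440

Glue Gus and Noor into one block (2 internal orders), leaving 6 units to arrange in a row.
So the count is 2·(6)! = 1440.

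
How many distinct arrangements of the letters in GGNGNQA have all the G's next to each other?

Treat the 3 copies of G as a single block. The multiset to arrange is then {GGG, A, N, N, Q}, 5 items in all.
That gives (5)!/(2!) = 60 arrangements.

60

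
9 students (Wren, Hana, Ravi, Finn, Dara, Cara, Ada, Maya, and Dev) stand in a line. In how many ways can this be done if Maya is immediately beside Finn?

80640

Place the 7 others and the Maya-Finn pair as 8 objects in a line; the pair has 2 internal arrangements.
That gives 2 × 8! = 2 × 40320 = 80640.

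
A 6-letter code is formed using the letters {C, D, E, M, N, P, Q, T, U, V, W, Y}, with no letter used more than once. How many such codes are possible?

665280

With no repetition, fill the 6 letters in order: 12 choices, then 11, down to 7.
12 × 11 × 10 × 9 × 8 × 7 = 665280.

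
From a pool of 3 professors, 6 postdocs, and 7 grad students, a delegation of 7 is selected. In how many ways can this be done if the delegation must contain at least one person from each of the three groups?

9569

With no constraint there are C(16,7) = 11440 possible selections.
Selections missing a whole group: no professors → C(13,7) = 1716; no postdocs → C(10,7) = 120; no grad students → C(9,7) = 36.
Add back selections omitting two groups (i.e. drawn from a single group): C(3,7) + C(6,7) + C(7,7) = 1.
By inclusion–exclusion: 11440 − 1872 + 1 = 9569.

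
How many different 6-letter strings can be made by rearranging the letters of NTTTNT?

Letter multiplicities in NTTTNT: N×2, T×4.
The number of distinct arrangements is 6!/(4!·2!) = 720/48 = 15.

15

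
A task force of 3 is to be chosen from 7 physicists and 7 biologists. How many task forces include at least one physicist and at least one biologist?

Unrestricted: C(14,3) = 364 ways to pick any 3 of the 14.
Selections missing a whole group: no physicists → C(7,3) = 35; no biologists → C(7,3) = 35.
Both groups omitted at once is impossible, so 364 − 70 = 294.

294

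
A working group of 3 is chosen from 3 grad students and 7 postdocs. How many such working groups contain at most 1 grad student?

Split by how many grad students are chosen (0 through 1).
Sum: C(3,0)·C(7,3) + C(3,1)·C(7,2) = 35 + 63 = 98.

98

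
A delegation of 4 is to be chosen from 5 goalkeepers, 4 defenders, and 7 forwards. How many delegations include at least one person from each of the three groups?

910

With no constraint there are C(16,4) = 1820 possible selections.
Selections missing a whole group: no goalkeepers → C(11,4) = 330; no defenders → C(12,4) = 495; no forwards → C(9,4) = 126.
Add back selections omitting two groups (i.e. drawn from a single group): C(5,4) + C(4,4) + C(7,4) = 41.
By inclusion–exclusion: 1820 − 951 + 41 = 910.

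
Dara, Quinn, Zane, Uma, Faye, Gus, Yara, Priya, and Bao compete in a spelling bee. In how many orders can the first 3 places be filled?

This is an ordered selection of 3 from 9: P(9,3).
That gives 9 × 8 × 7 = 504.

504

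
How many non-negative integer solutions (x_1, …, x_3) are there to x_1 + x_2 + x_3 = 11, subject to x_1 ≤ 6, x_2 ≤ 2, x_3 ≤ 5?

By stars and bars, unrestricted non-negative solutions to x_1+…+x_3 = 11 number C(11+2,2) = 78.
Subtract solutions that violate a single cap (substitute x_i' = x_i − (cap_i+1)): x_1 ≥ 7 gives C(6,2) = 15; x_2 ≥ 3 gives C(10,2) = 45; x_3 ≥ 6 gives C(7,2) = 21. Together 81.
Add back pairs where two caps are both exceeded: 3 + 0 + 6 = 9.
By inclusion–exclusion the count is 78 − 81 + 9 = 6.

6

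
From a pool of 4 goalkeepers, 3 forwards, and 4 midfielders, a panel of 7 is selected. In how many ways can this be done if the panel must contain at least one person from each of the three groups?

320

With no constraint there are C(11,7) = 330 possible selections.
Subtract selections that omit an entire group: no goalkeepers → C(7,7) = 1; no forwards → C(8,7) = 8; no midfielders → C(7,7) = 1.
Add back selections omitting two groups (i.e. drawn from a single group): C(4,7) + C(3,7) + C(4,7) = 0.
By inclusion–exclusion: 330 − 10 + 0 = 320.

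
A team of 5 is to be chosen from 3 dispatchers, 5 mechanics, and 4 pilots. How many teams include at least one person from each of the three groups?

590

Unrestricted: C(12,5) = 792 ways to pick any 5 of the 12.
Subtract selections that omit an entire group: no dispatchers → C(9,5) = 126; no mechanics → C(7,5) = 21; no pilots → C(8,5) = 56.
Add back selections omitting two groups (i.e. drawn from a single group): C(3,5) + C(5,5) + C(4,5) = 1.
By inclusion–exclusion: 792 − 203 + 1 = 590.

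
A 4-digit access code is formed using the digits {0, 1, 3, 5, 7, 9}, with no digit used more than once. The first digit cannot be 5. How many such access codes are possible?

300

The first digit has 6−1 = 5 choices (anything except 5).
The remaining 3 digits are filled from the other 5 symbols without repetition: 5 × 4 × 3 = 60.
Total: 5 × 60 = 300.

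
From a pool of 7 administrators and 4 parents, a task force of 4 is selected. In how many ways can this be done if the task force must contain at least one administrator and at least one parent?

Total 4-person selections from all 11: C(11,4) = 330.
Subtract selections that omit an entire group: no administrators → C(4,4) = 1; no parents → C(7,4) = 35.
Both groups omitted at once is impossible, so 330 − 36 = 294.

294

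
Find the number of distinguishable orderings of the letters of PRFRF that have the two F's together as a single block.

Treat the 2 copies of F as a single block. The multiset to arrange is then {FF, P, R, R}, 4 items in all.
That gives (4)!/(2!) = 12 arrangements.

12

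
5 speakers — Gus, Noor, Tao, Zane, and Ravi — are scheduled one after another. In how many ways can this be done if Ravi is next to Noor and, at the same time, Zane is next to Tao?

Treat {Ravi,Noor} as one block (2 orders) and {Zane,Tao} as another (2 orders).
That leaves 3 units to arrange: 2 × 2 × 3! = 4 × 6 = 24.

24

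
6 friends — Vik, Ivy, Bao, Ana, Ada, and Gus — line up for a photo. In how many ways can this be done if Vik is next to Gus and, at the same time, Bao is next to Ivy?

Treat {Vik,Gus} as one block (2 orders) and {Bao,Ivy} as another (2 orders).
That leaves 4 units to arrange: 2 × 2 × 4! = 4 × 24 = 96.

96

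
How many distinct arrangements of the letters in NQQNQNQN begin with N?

With the first slot taken by N, it remains to arrange the other 7 letters (QQNQNQN).
Those 7 letters have N appearing 3 times and Q appearing 4 times, giving (7)!/(4!·3!) = 35.

35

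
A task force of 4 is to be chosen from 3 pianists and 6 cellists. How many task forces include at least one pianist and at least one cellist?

111

Total 4-person selections from all 9: C(9,4) = 126.
Selections missing a whole group: no pianists → C(6,4) = 15; no cellists → C(3,4) = 0.
Both groups omitted at once is impossible, so 126 − 15 = 111.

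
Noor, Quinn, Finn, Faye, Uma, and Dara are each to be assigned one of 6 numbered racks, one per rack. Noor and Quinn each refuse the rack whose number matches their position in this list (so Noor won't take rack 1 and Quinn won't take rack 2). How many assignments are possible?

504

Let Aᵢ (for i ∈ {1, 2}) be the placements that put person i in their forbidden rack. Any j of these fix j positions, leaving (6−j)! ways to fill the rest, and there are C(2,j) ways to pick which j.
By inclusion–exclusion, the number of valid placements is Σ_{j=0}^{2} (−1)^j C(2,j)·(6−j)!.
Computing: 720 − 240 + 24 = 504.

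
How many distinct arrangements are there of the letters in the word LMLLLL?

6

LMLLLL has 6 letters with L appearing 5 times.
So there are 6! / (5!) = 6 distinguishable arrangements.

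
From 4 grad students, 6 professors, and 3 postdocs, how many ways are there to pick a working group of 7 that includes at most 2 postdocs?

1506

Split by how many postdocs are chosen (0 through 2).
Sum: C(3,0)·C(10,7) + C(3,1)·C(10,6) + C(3,2)·C(10,5) = 120 + 630 + 756 = 1506.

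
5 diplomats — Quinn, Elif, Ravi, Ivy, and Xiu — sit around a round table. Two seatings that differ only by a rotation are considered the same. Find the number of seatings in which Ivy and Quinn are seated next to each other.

12

Treat {Ivy, Quinn} as one unit (2 internal orders) and seat the resulting 4 units around the table: (3)! circular arrangements.
So 2 × (3)! = 2 × 6 = 12.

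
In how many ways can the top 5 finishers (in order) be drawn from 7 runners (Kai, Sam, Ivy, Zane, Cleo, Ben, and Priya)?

2520

This is an ordered selection of 5 from 7: P(7,5).
That gives 7 × 6 × 5 × 4 × 3 = 2520.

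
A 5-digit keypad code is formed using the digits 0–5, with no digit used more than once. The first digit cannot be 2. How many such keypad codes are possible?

The first digit has 6−1 = 5 choices (anything except 2).
The remaining 4 digits are filled from the other 5 symbols without repetition: 5 × 4 × 3 × 2 = 120.
Total: 5 × 120 = 600.

600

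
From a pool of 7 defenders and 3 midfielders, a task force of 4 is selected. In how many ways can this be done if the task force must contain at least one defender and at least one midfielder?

175

Total 4-person selections from all 10: C(10,4) = 210.
Subtract selections that omit an entire group: no defenders → C(3,4) = 0; no midfielders → C(7,4) = 35.
Both groups omitted at once is impossible, so 210 − 35 = 175.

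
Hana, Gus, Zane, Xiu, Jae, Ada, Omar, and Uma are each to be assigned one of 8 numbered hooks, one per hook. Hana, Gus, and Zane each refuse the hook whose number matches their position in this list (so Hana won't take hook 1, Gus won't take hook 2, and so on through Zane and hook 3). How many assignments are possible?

27240

Let Aᵢ (for i ∈ {1, 2, 3}) be the placements that put person i in their forbidden hook. Any j of these fix j positions, leaving (8−j)! ways to fill the rest, and there are C(3,j) ways to pick which j.
By inclusion–exclusion, the number of valid placements is Σ_{j=0}^{3} (−1)^j C(3,j)·(8−j)!.
Computing: 40320 − 15120 + 2160 − 120 = 27240.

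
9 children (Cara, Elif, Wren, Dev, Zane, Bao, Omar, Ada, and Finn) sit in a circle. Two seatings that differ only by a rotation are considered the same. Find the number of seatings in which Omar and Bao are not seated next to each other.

30240

All circular seatings of 9 people number (8)! = 40320.
Those with Omar next to Bao: fuse the pair into one unit and seat 8 units around a circle — 2·(7)! = 10080.
Subtracting, 40320 − 10080 = 30240.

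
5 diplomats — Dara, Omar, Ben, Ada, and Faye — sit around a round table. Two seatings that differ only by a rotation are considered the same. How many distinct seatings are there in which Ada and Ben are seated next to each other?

12

Treat {Ada, Ben} as one unit (2 internal orders) and seat the resulting 4 units around the table: (3)! circular arrangements.
So 2 × (3)! = 2 × 6 = 12.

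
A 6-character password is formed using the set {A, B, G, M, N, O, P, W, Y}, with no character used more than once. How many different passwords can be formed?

Choose and order 6 of the 9 symbols: the first character has 9 options, the next 8, and so on down to 4.
9 × 8 × 7 × 6 × 5 × 4 = 60480.

60480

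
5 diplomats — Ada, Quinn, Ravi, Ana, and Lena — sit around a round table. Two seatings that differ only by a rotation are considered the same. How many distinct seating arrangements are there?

24

Seat Ada anywhere (absorbing the rotational symmetry), then permute the other 4: (4)! = 24.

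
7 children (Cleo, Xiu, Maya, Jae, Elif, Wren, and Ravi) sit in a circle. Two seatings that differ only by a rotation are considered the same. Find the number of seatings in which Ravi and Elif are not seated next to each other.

Without the restriction there are (6)! = 720 seatings.
Seatings with Ravi beside Elif: treat them as a block with 2 internal orders, giving 2 × (5)! = 240.
Subtracting, 720 − 240 = 480.

480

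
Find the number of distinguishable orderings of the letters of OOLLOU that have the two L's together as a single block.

Treat the 2 copies of L as a single block. The multiset to arrange is then {LL, O, O, O, U}, 5 items in all.
That gives (5)!/(3!) = 20 arrangements.

20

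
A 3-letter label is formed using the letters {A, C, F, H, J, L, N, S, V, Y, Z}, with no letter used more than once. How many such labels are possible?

Choose and order 3 of the 11 symbols: the first letter has 11 options, the next 10, then 9.
That product is 11 × 10 × 9 = 990.

990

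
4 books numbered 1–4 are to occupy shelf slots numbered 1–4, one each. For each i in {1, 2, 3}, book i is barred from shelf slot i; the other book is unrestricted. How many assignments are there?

11

Let Aᵢ (for i ∈ {1, 2, 3}) be the placements that put book i in its forbidden shelf slot. Any j of these fix j positions, leaving (4−j)! ways to fill the rest, and there are C(3,j) ways to pick which j.
By inclusion–exclusion, the number of valid placements is Σ_{j=0}^{3} (−1)^j C(3,j)·(4−j)!.
Computing: 24 − 18 + 6 − 1 = 11.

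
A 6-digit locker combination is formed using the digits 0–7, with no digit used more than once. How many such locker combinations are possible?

20160

With no repetition, fill the 6 digits in order: 8 choices, then 7, down to 3.
That product is 8 × 7 × 6 × 5 × 4 × 3 = 20160.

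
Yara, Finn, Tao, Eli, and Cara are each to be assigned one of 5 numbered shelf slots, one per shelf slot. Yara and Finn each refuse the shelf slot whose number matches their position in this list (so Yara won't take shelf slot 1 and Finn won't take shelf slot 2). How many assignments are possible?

Let Aᵢ (for i ∈ {1, 2}) be the placements that put person i in their forbidden shelf slot. Any j of these fix j positions, leaving (5−j)! ways to fill the rest, and there are C(2,j) ways to pick which j.
By inclusion–exclusion, the number of valid placements is Σ_{j=0}^{2} (−1)^j C(2,j)·(5−j)!.
Computing: 120 − 48 + 6 = 78.

78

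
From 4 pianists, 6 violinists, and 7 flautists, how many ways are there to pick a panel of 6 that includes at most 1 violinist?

3234

Split by how many violinists are chosen (0 through 1).
Sum: C(6,0)·C(11,6) + C(6,1)·C(11,5) = 462 + 2772 = 3234.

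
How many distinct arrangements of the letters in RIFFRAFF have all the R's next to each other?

210

Treat the 2 copies of R as a single block. The multiset to arrange is then {RR, A, F, F, F, F, I}, 7 items in all.
That gives (7)!/(4!) = 210 arrangements.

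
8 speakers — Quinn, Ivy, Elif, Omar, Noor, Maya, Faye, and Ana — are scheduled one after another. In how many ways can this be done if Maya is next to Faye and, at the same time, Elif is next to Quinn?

Treat {Maya,Faye} as one block (2 orders) and {Elif,Quinn} as another (2 orders).
That leaves 6 units to arrange: 2 × 2 × 6! = 4 × 720 = 2880.

2880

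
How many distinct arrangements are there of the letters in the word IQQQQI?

15

Letter multiplicities in IQQQQI: I×2, Q×4.
So there are 6! / (4!·2!) = 15 distinguishable arrangements.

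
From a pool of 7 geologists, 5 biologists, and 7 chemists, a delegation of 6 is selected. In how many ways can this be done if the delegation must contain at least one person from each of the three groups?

22295

Total 6-person selections from all 19: C(19,6) = 27132.
Selections missing a whole group: no geologists → C(12,6) = 924; no biologists → C(14,6) = 3003; no chemists → C(12,6) = 924.
Add back selections omitting two groups (i.e. drawn from a single group): C(7,6) + C(5,6) + C(7,6) = 14.
By inclusion–exclusion: 27132 − 4851 + 14 = 22295.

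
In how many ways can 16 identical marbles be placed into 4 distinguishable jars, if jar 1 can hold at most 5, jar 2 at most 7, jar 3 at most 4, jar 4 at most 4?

35

By stars and bars, unrestricted non-negative solutions to x_1+…+x_4 = 16 number C(16+3,3) = 969.
Subtract solutions that violate a single cap (substitute x_i' = x_i − (cap_i+1)): x_1 ≥ 6 gives C(13,3) = 286; x_2 ≥ 8 gives C(11,3) = 165; x_3 ≥ 5 gives C(14,3) = 364; x_4 ≥ 5 gives C(14,3) = 364. Together 1179.
Add back pairs where two caps are both exceeded: 10 + 56 + 56 + 20 + 20 + 84 = 246.
Subtract triples: 0 + 0 + 1 + 0 = 1.
By inclusion–exclusion the count is 969 − 1179 + 246 − 1 = 35.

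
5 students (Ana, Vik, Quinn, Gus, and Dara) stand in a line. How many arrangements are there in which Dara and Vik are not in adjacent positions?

Of the 5! = 120 arrangements, those with Dara and Vik adjacent number 2 × 4! = 48 (treat the pair as a block with 2 internal orders).
Complementary counting: 120 − 48 = 72.

72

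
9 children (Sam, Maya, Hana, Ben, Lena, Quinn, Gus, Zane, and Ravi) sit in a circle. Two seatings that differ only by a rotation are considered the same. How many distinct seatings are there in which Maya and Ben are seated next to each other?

10080

Glue Maya and Ben into a block (2 internal orders). Seating 8 units around a circle gives (7)! arrangements.
So 2 × (7)! = 2 × 5040 = 10080.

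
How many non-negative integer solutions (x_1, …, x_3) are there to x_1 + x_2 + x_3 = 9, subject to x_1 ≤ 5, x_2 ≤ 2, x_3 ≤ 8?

17

Ignoring the caps, the number of non-negative solutions to x_1+…+x_3 = 9 is C(11,2) = 55.
Subtract solutions that violate a single cap (substitute x_i' = x_i − (cap_i+1)): x_1 ≥ 6 gives C(5,2) = 10; x_2 ≥ 3 gives C(8,2) = 28; x_3 ≥ 9 gives C(2,2) = 1. Together 39.
Add back pairs where two caps are both exceeded: 1 + 0 + 0 = 1.
By inclusion–exclusion the count is 55 − 39 + 1 = 17.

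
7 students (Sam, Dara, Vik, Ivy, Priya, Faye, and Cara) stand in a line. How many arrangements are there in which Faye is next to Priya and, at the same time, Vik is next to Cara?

Treat {Faye,Priya} as one block (2 orders) and {Vik,Cara} as another (2 orders).
That leaves 5 units to arrange: 2 × 2 × 5! = 4 × 120 = 480.

480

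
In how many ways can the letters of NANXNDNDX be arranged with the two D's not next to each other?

2940

There are 9!/(4!·2!·2!) = 3780 arrangements of NANXNDNDX in total.
If the two D's are adjacent, glue them into one block, leaving 8 items to arrange: (8)!/(4!·2!) = 840 ways.
Hence 3780 − 840 = 2940.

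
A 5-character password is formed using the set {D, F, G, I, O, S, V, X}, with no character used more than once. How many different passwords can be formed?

This is a permutation of 5 out of 8: P(8,5) = 8!/3!.
That product is 8 × 7 × 6 × 5 × 4 = 6720.

6720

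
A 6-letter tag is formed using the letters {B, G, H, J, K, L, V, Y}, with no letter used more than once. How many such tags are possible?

20160

This is a permutation of 6 out of 8: P(8,6) = 8!/2!.
8 × 7 × 6 × 5 × 4 × 3 = 20160.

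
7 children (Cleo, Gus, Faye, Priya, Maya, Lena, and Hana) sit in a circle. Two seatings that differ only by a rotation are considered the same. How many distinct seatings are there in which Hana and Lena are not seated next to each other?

480

All circular seatings of 7 people number (6)! = 720.
Seatings with Hana beside Lena: treat them as a block with 2 internal orders, giving 2 × (5)! = 240.
Subtracting, 720 − 240 = 480.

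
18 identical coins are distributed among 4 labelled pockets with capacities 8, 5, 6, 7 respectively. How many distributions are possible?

150

Without the upper bounds there are C(21,3) = 1330 ways to split 18 among 4 pockets.
Subtract solutions that violate a single cap (substitute x_i' = x_i − (cap_i+1)): x_1 ≥ 9 gives C(12,3) = 220; x_2 ≥ 6 gives C(15,3) = 455; x_3 ≥ 7 gives C(14,3) = 364; x_4 ≥ 8 gives C(13,3) = 286. Together 1325.
Add back pairs where two caps are both exceeded: 20 + 10 + 4 + 56 + 35 + 20 = 145.
By inclusion–exclusion the count is 1330 − 1325 + 145 = 150.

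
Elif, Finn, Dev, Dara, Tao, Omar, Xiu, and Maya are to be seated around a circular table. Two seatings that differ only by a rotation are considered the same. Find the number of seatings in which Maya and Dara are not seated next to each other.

Without the restriction there are (7)! = 5040 seatings.
Seatings with Maya beside Dara: treat them as a block with 2 internal orders, giving 2 × (6)! = 1440.
Subtracting, 5040 − 1440 = 3600.

3600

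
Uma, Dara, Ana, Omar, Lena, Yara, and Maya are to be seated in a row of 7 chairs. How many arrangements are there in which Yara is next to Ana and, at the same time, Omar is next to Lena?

Treat {Yara,Ana} as one block (2 orders) and {Omar,Lena} as another (2 orders).
That leaves 5 units to arrange: 2 × 2 × 5! = 4 × 120 = 480.

480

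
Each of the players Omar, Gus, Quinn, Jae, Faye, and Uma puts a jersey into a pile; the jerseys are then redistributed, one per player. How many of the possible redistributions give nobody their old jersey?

This is the derangement count D_6: permutations of 6 items with no fixed point.
By inclusion–exclusion this is Σ_{j=0}^{6} (−1)^j C(6,j)·(6−j)!.
Computing: 720 − 720 + 360 − 120 + 30 − 6 + 1 = 265.

265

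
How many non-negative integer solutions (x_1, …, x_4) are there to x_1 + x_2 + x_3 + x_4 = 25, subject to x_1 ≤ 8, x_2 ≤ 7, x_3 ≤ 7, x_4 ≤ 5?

By stars and bars, unrestricted non-negative solutions to x_1+…+x_4 = 25 number C(25+3,3) = 3276.
Subtract solutions that violate a single cap (substitute x_i' = x_i − (cap_i+1)): x_1 ≥ 9 gives C(19,3) = 969; x_2 ≥ 8 gives C(20,3) = 1140; x_3 ≥ 8 gives C(20,3) = 1140; x_4 ≥ 6 gives C(22,3) = 1540. Together 4789.
Add back pairs where two caps are both exceeded: 165 + 165 + 286 + 220 + 364 + 364 = 1564.
Subtract triples: 1 + 10 + 10 + 20 = 41.
By inclusion–exclusion the count is 3276 − 4789 + 1564 − 41 = 10.

10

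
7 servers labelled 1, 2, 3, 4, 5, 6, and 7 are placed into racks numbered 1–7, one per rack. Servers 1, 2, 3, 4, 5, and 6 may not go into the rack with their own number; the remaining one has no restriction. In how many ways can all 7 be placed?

Let Aᵢ (for 1 ≤ i ≤ 6) be the placements that put server i in its forbidden rack. Any j of these fix j positions, leaving (7−j)! ways to fill the rest, and there are C(6,j) ways to pick which j.
By inclusion–exclusion, the number of valid placements is Σ_{j=0}^{6} (−1)^j C(6,j)·(7−j)!.
Computing: 5040 − 4320 + 1800 − 480 + 90 − 12 + 1 = 2119.

2119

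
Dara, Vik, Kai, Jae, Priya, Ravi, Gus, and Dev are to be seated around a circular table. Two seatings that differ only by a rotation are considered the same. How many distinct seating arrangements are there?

Seat Dara anywhere (absorbing the rotational symmetry), then permute the other 7: (7)! = 5040.

5040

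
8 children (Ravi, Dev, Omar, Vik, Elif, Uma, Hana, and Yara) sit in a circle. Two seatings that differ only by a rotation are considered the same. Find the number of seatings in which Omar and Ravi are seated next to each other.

Treat {Omar, Ravi} as one unit (2 internal orders) and seat the resulting 7 units around the table: (6)! circular arrangements.
So 2 × (6)! = 2 × 720 = 1440.

1440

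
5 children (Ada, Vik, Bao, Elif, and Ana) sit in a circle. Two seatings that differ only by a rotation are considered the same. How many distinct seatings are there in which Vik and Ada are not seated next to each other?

12

All circular seatings of 5 people number (4)! = 24.
Seatings with Vik beside Ada: treat them as a block with 2 internal orders, giving 2 × (3)! = 12.
Subtracting, 24 − 12 = 12.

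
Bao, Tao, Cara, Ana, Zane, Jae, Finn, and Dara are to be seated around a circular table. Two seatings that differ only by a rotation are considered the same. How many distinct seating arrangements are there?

5040

Fix one person's seat to break rotational symmetry; the remaining 7 people can be arranged in (7)! = 5040 ways.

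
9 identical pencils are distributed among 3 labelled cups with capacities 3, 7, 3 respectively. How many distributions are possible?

13

Ignoring the caps, the number of non-negative solutions to x_1+…+x_3 = 9 is C(11,2) = 55.
Subtract solutions that violate a single cap (substitute x_i' = x_i − (cap_i+1)): x_1 ≥ 4 gives C(7,2) = 21; x_2 ≥ 8 gives C(3,2) = 3; x_3 ≥ 4 gives C(7,2) = 21. Together 45.
Add back pairs where two caps are both exceeded: 0 + 3 + 0 = 3.
By inclusion–exclusion the count is 55 − 45 + 3 = 13.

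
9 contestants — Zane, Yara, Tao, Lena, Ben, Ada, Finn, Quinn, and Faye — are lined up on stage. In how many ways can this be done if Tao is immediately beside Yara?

Place the 7 others and the Tao-Yara pair as 8 objects in a line; the pair has 2 internal arrangements.
So the count is 2·(8)! = 80640.

80640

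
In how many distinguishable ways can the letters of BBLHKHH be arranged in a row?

420

The 7 letters of BBLHKHH have repeats: B appearing twice and H appearing 3 times.
Dividing 7! = 5040 by 3!·2! = 12 for the repeated letters gives 420.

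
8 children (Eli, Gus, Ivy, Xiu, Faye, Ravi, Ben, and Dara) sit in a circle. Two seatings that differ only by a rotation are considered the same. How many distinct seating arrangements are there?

Seat Eli anywhere (absorbing the rotational symmetry), then permute the other 7: (7)! = 5040.

5040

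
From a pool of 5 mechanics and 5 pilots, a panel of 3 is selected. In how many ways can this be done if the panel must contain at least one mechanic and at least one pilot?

100

Unrestricted: C(10,3) = 120 ways to pick any 3 of the 10.
Selections missing a whole group: no mechanics → C(5,3) = 10; no pilots → C(5,3) = 10.
Both groups omitted at once is impossible, so 120 − 20 = 100.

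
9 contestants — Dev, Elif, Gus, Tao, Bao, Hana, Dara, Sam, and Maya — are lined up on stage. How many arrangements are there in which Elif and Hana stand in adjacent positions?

Glue Elif and Hana into one block (2 internal orders), leaving 8 units to arrange in a row.
That gives 2 × 8! = 2 × 40320 = 80640.

80640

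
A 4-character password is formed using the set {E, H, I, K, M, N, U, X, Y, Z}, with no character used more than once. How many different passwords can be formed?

With no repetition, fill the 4 characters in order: 10 choices, then 9, down to 7.
10 × 9 × 8 × 7 = 5040.

5040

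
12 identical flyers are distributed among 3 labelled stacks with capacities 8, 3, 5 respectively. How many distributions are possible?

14

By stars and bars, unrestricted non-negative solutions to x_1+…+x_3 = 12 number C(12+2,2) = 91.
Subtract solutions that violate a single cap (substitute x_i' = x_i − (cap_i+1)): x_1 ≥ 9 gives C(5,2) = 10; x_2 ≥ 4 gives C(10,2) = 45; x_3 ≥ 6 gives C(8,2) = 28. Together 83.
Add back pairs where two caps are both exceeded: 0 + 0 + 6 = 6.
By inclusion–exclusion the count is 91 − 83 + 6 = 14.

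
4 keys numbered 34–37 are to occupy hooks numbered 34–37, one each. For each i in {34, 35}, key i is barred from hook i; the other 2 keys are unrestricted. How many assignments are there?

Let Aᵢ (for i ∈ {34, 35}) be the placements that put key i in its forbidden hook. Any j of these fix j positions, leaving (4−j)! ways to fill the rest, and there are C(2,j) ways to pick which j.
By inclusion–exclusion, the number of valid placements is Σ_{j=0}^{2} (−1)^j C(2,j)·(4−j)!.
Computing: 24 − 12 + 2 = 14.

14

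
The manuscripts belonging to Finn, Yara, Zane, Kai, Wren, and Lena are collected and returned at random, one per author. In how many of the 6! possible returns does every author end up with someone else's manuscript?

265

Let Aᵢ be the assignments in which author i gets their own manuscript. We want the size of the complement of A₁∪…∪A_6.
By inclusion–exclusion this is Σ_{j=0}^{6} (−1)^j C(6,j)·(6−j)!.
Computing: 720 − 720 + 360 − 120 + 30 − 6 + 1 = 265.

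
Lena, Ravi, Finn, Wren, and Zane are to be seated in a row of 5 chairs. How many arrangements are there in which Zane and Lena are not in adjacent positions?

72

Of the 5! = 120 arrangements, those with Zane and Lena adjacent number 2 × 4! = 48 (treat the pair as a block with 2 internal orders).
So 120 − 48 = 72 arrangements keep them apart.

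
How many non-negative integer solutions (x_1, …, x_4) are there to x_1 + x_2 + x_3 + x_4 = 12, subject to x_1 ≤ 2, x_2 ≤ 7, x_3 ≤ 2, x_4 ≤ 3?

10

Ignoring the caps, the number of non-negative solutions to x_1+…+x_4 = 12 is C(15,3) = 455.
Subtract solutions that violate a single cap (substitute x_i' = x_i − (cap_i+1)): x_1 ≥ 3 gives C(12,3) = 220; x_2 ≥ 8 gives C(7,3) = 35; x_3 ≥ 3 gives C(12,3) = 220; x_4 ≥ 4 gives C(11,3) = 165. Together 640.
Add back pairs where two caps are both exceeded: 4 + 84 + 56 + 4 + 1 + 56 = 205.
Subtract triples: 0 + 0 + 10 + 0 = 10.
By inclusion–exclusion the count is 455 − 640 + 205 − 10 = 10.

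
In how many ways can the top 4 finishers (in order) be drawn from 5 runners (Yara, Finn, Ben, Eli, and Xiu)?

120

This is an ordered selection of 4 from 5: P(5,4).
That gives 5 × 4 × 3 × 2 = 120.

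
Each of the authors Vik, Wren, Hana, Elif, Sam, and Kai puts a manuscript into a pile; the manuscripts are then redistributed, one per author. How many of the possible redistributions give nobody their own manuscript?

This is the derangement count D_6: permutations of 6 items with no fixed point.
By inclusion–exclusion this is Σ_{j=0}^{6} (−1)^j C(6,j)·(6−j)!.
Computing: 720 − 720 + 360 − 120 + 30 − 6 + 1 = 265.

265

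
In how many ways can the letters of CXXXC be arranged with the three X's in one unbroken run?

3

Treat the 3 copies of X as a single block. The multiset to arrange is then {XXX, C, C}, 3 items in all.
That gives (3)!/(2!) = 3 arrangements.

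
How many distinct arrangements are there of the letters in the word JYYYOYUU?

The 8 letters of JYYYOYUU have repeats: U appearing twice and Y appearing 4 times.
Dividing 8! = 40320 by 4!·2! = 48 for the repeated letters gives 840.

840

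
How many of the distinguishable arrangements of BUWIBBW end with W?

120

With the last slot taken by W, it remains to arrange the other 6 letters (BUIBBW).
Those 6 letters have B appearing 3 times, giving (6)!/(3!) = 120.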